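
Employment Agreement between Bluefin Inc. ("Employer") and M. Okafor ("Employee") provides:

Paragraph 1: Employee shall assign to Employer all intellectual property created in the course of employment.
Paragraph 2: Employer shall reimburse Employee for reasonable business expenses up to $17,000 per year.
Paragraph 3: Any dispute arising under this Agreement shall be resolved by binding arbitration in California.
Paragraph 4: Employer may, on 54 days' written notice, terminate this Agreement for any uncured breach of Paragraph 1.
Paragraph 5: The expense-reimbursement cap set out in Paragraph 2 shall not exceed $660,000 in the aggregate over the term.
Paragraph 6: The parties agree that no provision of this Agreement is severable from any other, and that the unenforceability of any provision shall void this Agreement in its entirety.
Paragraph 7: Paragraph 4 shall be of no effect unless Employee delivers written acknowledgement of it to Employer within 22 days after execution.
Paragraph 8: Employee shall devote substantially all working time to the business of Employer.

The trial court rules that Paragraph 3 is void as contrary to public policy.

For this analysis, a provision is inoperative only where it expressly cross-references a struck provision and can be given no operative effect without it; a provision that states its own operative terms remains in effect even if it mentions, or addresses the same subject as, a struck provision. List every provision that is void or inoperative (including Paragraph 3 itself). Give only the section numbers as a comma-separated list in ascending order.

1, 2, 3, 4, 5, 6, 7, 8

Paragraph 3 is struck. Nothing else in the Agreement is defined by reference to Paragraph 3. Paragraph 6 provides that the Agreement is not severable, so the invalidity of any one provision voids the entire Agreement. No provision of the Agreement survives.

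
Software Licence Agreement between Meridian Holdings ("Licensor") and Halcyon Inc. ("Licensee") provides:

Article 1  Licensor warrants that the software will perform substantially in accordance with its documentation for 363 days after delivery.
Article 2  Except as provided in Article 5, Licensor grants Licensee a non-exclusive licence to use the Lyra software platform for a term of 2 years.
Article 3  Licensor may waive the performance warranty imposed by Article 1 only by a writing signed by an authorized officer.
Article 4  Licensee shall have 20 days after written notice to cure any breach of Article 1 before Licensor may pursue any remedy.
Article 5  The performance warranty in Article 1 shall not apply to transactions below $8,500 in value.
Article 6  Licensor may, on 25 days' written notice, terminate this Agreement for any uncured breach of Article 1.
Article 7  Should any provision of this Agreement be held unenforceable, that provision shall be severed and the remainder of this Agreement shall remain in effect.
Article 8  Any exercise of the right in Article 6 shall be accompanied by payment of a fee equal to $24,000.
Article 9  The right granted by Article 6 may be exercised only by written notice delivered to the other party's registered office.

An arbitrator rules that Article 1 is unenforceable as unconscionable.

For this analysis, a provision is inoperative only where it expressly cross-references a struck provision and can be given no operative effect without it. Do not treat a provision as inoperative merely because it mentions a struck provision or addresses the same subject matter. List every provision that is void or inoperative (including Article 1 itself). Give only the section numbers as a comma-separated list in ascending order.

Article 1 is struck. Article 3 merely fixes the waiver condition for Article 1; with Article 1 gone it has nothing to operate on and falls away. Article 4 merely fixes the cure period for breach of Article 1; with Article 1 gone it has nothing to operate on and falls away. The whole of Article 5 is the carve-out from the performance warranty, defined by reference to Article 1, so Article 5 cannot stand once Article 1 is removed. Article 6 operates only by reference to Article 1, so it falls with Article 1. Article 8 merely fixes the exercise fee for Article 6; with Article 6 gone it has nothing to operate on and falls away. Article 9 has no operative effect of its own apart from Article 6 and is therefore inoperative. Although Article 2 refers to Article 5, its operative terms do not depend on Article 5, so it remains in effect. Under the severability clause in Article 7, the remaining provisions continue in force. The provisions still in force are Article 2 and Article 7.

1, 3, 4, 5, 6, 8, 9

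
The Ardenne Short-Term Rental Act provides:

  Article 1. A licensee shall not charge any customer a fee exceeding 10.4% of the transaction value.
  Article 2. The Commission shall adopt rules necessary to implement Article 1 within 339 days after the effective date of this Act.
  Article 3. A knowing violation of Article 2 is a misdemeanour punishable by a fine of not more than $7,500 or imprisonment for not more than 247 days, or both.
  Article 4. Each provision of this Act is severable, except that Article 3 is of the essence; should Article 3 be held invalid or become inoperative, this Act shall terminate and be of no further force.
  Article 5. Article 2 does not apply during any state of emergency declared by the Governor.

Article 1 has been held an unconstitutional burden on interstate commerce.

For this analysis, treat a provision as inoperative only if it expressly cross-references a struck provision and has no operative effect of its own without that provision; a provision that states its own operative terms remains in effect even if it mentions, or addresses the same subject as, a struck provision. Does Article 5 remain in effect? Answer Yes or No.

Article 1 is struck. The only function of Article 2 is the rulemaking mandate for Article 1, so it cannot stand once Article 1 is removed. The only function of Article 3 is the criminal penalty for violating Article 2, so it cannot stand once Article 2 is removed. Article 5 merely fixes the emergency suspension of Article 2; with Article 2 gone it has nothing to operate on and falls away. Article 4 makes Article 3 an essential term, and Article 3 has been rendered inoperative by the cascade; under Article 4, the entire Act is therefore void. No provision of the Act survives. Article 5 is among the inoperative provisions, so the answer is no.

No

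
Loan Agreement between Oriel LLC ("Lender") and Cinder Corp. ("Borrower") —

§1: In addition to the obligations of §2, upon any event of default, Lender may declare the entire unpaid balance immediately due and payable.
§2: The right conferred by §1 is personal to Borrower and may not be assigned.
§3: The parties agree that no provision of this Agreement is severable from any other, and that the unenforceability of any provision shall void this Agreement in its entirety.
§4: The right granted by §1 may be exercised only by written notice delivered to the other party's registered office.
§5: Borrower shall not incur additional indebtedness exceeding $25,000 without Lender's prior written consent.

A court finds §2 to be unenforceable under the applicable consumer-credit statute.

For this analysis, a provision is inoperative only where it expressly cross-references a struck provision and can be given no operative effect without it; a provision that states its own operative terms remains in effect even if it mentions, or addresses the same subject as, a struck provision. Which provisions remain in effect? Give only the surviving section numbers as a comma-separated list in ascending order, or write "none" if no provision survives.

none

§2 is struck. Nothing else in the Agreement is defined by reference to §2. §3 provides that the Agreement is not severable, so the invalidity of any one provision voids the entire Agreement. No provision of the Agreement survives.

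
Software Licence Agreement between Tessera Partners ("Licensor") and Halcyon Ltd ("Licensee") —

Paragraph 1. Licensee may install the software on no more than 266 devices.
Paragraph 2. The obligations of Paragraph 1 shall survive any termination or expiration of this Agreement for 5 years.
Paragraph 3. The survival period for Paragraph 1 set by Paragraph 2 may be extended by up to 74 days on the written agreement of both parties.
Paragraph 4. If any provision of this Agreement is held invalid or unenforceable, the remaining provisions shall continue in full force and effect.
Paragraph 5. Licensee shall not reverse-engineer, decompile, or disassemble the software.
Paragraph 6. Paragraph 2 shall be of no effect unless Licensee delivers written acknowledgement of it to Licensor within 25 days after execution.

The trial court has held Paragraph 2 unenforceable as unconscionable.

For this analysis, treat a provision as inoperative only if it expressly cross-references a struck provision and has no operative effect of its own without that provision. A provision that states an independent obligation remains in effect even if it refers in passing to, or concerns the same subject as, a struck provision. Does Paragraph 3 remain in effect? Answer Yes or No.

No

Paragraph 2 is struck. The whole of Paragraph 3 is the extension of the survival period for Paragraph 1, defined by reference to Paragraph 2, so Paragraph 3 cannot stand once Paragraph 2 is removed. Paragraph 6 operates only by reference to Paragraph 2, so it falls with Paragraph 2. Paragraph 4 is a severability clause and preserves every provision that can still be given independent effect. Paragraph 1, Paragraph 4, and Paragraph 5 remain in effect. Paragraph 3 is among the inoperative provisions, so the answer is no.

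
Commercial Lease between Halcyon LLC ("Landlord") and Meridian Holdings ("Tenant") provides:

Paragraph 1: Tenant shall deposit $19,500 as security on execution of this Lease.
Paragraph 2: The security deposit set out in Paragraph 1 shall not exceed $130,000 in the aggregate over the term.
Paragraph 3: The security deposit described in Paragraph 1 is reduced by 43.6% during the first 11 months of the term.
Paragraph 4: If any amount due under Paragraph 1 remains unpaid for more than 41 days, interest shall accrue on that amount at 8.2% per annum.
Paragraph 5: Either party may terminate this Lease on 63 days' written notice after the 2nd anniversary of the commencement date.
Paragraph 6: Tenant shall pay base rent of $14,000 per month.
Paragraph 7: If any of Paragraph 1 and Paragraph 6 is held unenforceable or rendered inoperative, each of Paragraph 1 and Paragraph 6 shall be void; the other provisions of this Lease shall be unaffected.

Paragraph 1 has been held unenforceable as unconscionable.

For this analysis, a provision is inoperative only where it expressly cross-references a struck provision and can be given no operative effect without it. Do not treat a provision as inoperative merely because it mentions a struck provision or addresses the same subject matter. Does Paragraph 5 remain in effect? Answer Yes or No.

Yes

Paragraph 1 is struck. Paragraph 2 has no operative effect of its own apart from Paragraph 1 and is therefore inoperative. Paragraph 3 does nothing except set the introductory reduction to the security deposit by reference to Paragraph 1; with Paragraph 1 gone it has no independent effect and is inoperative. Paragraph 4 has no operative effect of its own apart from Paragraph 1 and is therefore inoperative. Paragraph 7 declares Paragraph 1 and Paragraph 6 mutually dependent; since one of them has fallen, all of them are of no effect. That brings down Paragraph 6 as well. The remainder continues in force under Paragraph 7. Paragraph 5 and Paragraph 7 remain in effect. Paragraph 5 is among the surviving provisions, so the answer is yes.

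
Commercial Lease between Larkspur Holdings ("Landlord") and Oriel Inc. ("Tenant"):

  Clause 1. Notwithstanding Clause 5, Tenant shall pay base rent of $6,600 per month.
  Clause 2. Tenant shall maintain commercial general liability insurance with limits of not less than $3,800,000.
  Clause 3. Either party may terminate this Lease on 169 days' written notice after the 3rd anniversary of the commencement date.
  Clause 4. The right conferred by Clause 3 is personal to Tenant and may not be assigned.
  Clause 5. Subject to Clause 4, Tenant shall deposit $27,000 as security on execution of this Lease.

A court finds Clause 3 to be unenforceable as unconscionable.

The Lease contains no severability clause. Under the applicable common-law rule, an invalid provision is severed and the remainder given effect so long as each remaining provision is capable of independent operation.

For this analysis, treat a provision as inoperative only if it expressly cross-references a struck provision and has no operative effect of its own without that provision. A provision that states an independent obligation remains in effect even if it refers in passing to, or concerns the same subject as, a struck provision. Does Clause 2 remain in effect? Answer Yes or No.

Yes

Clause 3 is struck. Clause 4 has no operative effect of its own apart from Clause 3 and is therefore inoperative. Clause 5 mentions Clause 4 but its own obligation stands independently of Clause 4, so Clause 5 is not affected. Under the stated default rule, only provisions that cannot operate independently fall away; the rest are enforced. Clause 1, Clause 2, and Clause 5 remain in effect. Clause 2 is among the surviving provisions, so the answer is yes.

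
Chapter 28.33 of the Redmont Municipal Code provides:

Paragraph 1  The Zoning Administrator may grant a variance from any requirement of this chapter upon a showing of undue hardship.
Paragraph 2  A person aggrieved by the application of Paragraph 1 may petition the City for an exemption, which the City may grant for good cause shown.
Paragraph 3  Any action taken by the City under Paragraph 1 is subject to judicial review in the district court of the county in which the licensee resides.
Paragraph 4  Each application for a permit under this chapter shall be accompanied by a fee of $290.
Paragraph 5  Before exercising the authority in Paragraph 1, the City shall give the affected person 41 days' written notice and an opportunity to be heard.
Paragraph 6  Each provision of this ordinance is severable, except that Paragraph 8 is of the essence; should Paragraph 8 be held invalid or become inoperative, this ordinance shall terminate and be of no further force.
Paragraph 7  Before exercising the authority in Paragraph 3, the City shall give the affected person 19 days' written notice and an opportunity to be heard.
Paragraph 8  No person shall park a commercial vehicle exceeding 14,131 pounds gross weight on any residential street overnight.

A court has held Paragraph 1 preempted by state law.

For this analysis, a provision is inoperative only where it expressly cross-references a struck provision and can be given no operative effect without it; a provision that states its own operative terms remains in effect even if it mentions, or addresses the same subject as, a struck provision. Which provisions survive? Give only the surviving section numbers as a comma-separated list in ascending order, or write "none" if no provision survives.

4, 6, 8

Paragraph 1 is struck. Paragraph 2 operates only by reference to Paragraph 1, so it falls with Paragraph 1. The only function of Paragraph 3 is the judicial-review right for Paragraph 1, so it cannot stand once Paragraph 1 is removed. Paragraph 5 operates only by reference to Paragraph 1, so it falls with Paragraph 1. The only function of Paragraph 7 is the notice-and-hearing requirement for Paragraph 3, so it cannot stand once Paragraph 3 is removed. Paragraph 6 makes Paragraph 8 an essential term, but Paragraph 8 is unaffected, so the severability proviso in Paragraph 6 preserves the remaining provisions. Paragraph 4, Paragraph 6, and Paragraph 8 remain in effect.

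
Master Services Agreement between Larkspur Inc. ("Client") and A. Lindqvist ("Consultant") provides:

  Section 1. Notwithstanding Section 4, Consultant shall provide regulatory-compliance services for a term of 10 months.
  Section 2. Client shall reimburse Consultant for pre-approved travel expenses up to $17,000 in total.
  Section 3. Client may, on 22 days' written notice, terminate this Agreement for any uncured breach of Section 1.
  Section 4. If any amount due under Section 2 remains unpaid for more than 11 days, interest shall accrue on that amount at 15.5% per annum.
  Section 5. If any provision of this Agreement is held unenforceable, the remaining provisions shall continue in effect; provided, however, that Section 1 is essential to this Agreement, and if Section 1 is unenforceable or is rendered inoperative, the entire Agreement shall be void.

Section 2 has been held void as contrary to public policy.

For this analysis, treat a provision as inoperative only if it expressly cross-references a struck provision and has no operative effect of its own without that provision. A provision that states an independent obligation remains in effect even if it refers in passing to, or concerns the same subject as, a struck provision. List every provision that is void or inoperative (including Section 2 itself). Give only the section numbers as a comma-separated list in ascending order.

2, 4

Section 2 is struck. Section 4 operates only by reference to Section 2, so it falls with Section 2. Section 1 mentions Section 4 but its own obligation stands independently of Section 4, so Section 1 is not affected. Section 5 makes Section 1 an essential term, but Section 1 is unaffected, so the severability proviso in Section 5 preserves the remaining provisions. Section 1, Section 3, and Section 5 remain in effect.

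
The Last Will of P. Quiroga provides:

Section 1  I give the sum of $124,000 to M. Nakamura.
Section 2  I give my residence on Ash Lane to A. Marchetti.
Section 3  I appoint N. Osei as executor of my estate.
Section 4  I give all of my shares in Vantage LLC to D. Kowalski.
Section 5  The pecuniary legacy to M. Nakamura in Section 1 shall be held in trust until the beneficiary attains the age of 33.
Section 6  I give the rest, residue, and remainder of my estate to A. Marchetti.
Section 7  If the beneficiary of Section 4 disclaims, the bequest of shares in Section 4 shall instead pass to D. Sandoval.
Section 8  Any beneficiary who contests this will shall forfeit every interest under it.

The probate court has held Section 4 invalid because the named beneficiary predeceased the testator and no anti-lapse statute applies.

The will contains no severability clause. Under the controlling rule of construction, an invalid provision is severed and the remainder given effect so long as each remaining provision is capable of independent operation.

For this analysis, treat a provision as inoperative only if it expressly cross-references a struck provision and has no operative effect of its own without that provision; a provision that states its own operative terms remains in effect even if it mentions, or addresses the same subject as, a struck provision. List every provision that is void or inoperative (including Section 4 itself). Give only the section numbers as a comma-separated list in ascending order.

4, 7

Section 4 is struck. The only function of Section 7 is the alternative disposition for Section 4, so it cannot stand once Section 4 is removed. Under the stated default rule, only provisions that cannot operate independently fall away; the rest are enforced. Section 1, Section 2, Section 3, Section 5, Section 6, and Section 8 remain in effect.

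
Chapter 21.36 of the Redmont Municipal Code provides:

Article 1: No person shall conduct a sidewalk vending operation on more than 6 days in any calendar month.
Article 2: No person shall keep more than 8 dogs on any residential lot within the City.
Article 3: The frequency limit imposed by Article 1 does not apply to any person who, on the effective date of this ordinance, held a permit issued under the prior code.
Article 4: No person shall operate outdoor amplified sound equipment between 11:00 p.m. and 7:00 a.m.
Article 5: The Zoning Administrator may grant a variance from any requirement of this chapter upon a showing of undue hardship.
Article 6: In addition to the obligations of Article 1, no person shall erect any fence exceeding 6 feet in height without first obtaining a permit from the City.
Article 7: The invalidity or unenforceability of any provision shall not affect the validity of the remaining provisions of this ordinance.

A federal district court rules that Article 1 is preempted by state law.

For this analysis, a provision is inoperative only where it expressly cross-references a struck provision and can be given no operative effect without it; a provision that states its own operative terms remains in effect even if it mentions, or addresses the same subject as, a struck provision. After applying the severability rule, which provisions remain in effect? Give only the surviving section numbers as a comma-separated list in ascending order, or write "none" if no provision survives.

Article 1 is struck. Article 3 merely fixes the grandfather exemption from Article 1; with Article 1 gone it has nothing to operate on and falls away. Although Article 6 refers to Article 1, its operative terms do not depend on Article 1, so it remains in effect. Under the severability clause in Article 7, the remaining provisions continue in force. The provisions still in force are Article 2, Article 4, Article 5, Article 6, and Article 7.

2, 4, 5, 6, 7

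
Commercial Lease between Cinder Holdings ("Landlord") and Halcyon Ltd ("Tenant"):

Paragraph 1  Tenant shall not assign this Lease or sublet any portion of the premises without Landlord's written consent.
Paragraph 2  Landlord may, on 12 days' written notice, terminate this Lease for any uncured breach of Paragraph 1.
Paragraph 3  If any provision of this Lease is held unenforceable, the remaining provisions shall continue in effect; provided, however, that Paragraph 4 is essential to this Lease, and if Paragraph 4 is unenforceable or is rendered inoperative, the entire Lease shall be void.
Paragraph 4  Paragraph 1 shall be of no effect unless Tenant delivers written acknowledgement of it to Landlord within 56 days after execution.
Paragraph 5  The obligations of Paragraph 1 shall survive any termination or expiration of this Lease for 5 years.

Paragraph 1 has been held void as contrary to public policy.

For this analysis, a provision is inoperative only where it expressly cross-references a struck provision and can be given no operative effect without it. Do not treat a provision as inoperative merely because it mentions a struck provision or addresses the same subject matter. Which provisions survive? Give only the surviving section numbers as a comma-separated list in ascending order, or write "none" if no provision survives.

none

Paragraph 1 is struck. The only function of Paragraph 2 is the termination right for breach of Paragraph 1, so it cannot stand once Paragraph 1 is removed. Paragraph 4 has no operative effect of its own apart from Paragraph 1 and is therefore inoperative. The only function of Paragraph 5 is the survival period for Paragraph 1, so it cannot stand once Paragraph 1 is removed. Paragraph 3 makes Paragraph 4 an essential term, and Paragraph 4 has been rendered inoperative by the cascade; under Paragraph 3, the entire Lease is therefore void. No provision of the Lease survives.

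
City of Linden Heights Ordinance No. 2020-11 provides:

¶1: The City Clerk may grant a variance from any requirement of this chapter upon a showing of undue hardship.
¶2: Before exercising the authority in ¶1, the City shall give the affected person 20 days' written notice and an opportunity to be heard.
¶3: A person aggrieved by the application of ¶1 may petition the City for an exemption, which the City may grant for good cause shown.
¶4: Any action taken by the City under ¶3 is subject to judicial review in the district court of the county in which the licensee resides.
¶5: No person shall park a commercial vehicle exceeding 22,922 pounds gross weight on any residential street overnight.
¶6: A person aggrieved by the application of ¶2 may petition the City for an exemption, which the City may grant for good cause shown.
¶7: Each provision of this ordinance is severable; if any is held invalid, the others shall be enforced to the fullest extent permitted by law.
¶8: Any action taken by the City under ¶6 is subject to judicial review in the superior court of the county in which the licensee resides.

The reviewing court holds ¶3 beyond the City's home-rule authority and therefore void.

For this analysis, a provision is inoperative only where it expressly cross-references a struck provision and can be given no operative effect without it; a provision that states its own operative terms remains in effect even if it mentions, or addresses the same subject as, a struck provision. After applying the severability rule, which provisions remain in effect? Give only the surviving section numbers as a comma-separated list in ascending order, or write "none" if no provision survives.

¶3 is struck. ¶4 merely fixes the judicial-review right for ¶3; with ¶3 gone it has nothing to operate on and falls away. ¶7 is a severability clause and preserves every provision that can still be given independent effect. That leaves ¶1, ¶2, ¶5, ¶6, ¶7, and ¶8 in effect.

1, 2, 5, 6, 7, 8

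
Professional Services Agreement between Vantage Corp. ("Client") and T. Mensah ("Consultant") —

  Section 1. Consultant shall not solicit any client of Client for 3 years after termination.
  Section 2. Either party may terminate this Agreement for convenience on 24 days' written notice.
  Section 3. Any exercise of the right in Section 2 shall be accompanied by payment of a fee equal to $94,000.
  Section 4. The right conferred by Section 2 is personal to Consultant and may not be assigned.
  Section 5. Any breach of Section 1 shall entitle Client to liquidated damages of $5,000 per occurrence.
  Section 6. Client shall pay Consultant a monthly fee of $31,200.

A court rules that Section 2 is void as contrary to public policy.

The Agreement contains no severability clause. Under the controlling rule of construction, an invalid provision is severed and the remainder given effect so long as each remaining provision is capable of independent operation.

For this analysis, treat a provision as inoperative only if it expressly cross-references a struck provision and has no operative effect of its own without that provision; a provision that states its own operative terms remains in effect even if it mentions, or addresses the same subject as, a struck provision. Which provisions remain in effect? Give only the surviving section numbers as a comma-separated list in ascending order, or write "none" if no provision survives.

Section 2 is struck. Section 3 merely fixes the exercise fee for Section 2; with Section 2 gone it has nothing to operate on and falls away. The only function of Section 4 is the non-assignment of Section 2, so it cannot stand once Section 2 is removed. With no severability clause, the stated default rule severs what cannot stand and enforces each remaining provision that can operate on its own. That leaves Section 1, Section 5, and Section 6 in effect.

1, 5, 6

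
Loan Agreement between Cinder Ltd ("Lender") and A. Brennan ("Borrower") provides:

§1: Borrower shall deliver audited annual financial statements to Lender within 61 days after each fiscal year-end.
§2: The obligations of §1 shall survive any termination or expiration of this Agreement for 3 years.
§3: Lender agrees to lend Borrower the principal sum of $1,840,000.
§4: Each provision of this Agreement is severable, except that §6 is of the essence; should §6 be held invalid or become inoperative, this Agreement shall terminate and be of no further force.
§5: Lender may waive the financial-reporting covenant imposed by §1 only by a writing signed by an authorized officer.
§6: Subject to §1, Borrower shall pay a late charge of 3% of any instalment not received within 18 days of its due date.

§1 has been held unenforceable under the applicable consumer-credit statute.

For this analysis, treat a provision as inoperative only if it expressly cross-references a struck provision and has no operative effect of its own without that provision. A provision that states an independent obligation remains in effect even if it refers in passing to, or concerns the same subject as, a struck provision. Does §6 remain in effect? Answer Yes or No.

§1 is struck. The only function of §2 is the survival period for §1, so it cannot stand once §1 is removed. §5 operates only by reference to §1, so it falls with §1. §6 mentions §1 but its own obligation stands independently of §1, so §6 is not affected. §4 makes §6 an essential term, but §6 is unaffected, so the severability proviso in §4 preserves the remaining provisions. The provisions still in force are §3, §4, and §6. §6 is among the surviving provisions, so the answer is yes.

Yes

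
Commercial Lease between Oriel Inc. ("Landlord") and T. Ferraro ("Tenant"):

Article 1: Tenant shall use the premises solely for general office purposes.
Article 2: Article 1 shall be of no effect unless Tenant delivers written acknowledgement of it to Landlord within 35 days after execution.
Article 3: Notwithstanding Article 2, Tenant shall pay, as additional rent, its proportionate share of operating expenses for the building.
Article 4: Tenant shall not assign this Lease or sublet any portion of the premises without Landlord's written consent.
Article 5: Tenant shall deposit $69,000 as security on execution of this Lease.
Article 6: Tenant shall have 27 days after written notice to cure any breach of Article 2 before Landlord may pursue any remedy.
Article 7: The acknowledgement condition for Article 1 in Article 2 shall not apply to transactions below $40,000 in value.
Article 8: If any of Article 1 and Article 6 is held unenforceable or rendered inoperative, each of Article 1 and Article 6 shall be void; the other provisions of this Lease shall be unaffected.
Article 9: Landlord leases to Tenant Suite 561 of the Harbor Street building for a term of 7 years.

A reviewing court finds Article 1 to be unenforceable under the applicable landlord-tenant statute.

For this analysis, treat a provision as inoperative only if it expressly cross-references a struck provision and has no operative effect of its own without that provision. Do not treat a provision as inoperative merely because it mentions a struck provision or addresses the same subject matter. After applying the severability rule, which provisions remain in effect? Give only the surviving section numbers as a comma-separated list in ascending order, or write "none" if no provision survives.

3, 4, 5, 8, 9

Article 1 is struck. Article 2 operates only by reference to Article 1, so it falls with Article 1. Article 6 operates only by reference to Article 2, so it falls with Article 2. The whole of Article 7 is the carve-out from the acknowledgement condition for Article 1, defined by reference to Article 2, so Article 7 cannot stand once Article 2 is removed. Although Article 3 refers to Article 2, its operative terms do not depend on Article 2, so it remains in effect. Article 8 declares Article 1 and Article 6 mutually dependent; since one of them has fallen, all of them are of no effect. The remainder continues in force under Article 8. The provisions still in force are Article 3, Article 4, Article 5, Article 8, and Article 9.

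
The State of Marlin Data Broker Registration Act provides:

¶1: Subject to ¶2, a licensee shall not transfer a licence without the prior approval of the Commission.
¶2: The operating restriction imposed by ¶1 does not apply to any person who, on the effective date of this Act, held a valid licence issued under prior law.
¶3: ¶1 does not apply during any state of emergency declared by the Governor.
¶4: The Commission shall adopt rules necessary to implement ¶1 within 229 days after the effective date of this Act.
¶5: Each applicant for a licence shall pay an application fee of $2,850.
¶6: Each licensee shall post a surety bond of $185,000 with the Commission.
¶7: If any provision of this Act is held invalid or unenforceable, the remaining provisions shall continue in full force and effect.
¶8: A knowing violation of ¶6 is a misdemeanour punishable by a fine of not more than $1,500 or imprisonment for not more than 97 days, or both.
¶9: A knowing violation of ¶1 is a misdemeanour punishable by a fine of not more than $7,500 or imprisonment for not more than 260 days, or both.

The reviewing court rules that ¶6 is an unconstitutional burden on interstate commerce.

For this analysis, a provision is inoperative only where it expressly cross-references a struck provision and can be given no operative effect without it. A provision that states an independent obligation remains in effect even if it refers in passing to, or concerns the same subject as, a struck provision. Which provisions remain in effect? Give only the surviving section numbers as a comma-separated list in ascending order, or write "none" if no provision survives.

¶6 is struck. The only function of ¶8 is the criminal penalty for violating ¶6, so it cannot stand once ¶6 is removed. Under the severability clause in ¶7, the remaining provisions continue in force. That leaves ¶1, ¶2, ¶3, ¶4, ¶5, ¶7, and ¶9 in effect.

1, 2, 3, 4, 5, 7, 9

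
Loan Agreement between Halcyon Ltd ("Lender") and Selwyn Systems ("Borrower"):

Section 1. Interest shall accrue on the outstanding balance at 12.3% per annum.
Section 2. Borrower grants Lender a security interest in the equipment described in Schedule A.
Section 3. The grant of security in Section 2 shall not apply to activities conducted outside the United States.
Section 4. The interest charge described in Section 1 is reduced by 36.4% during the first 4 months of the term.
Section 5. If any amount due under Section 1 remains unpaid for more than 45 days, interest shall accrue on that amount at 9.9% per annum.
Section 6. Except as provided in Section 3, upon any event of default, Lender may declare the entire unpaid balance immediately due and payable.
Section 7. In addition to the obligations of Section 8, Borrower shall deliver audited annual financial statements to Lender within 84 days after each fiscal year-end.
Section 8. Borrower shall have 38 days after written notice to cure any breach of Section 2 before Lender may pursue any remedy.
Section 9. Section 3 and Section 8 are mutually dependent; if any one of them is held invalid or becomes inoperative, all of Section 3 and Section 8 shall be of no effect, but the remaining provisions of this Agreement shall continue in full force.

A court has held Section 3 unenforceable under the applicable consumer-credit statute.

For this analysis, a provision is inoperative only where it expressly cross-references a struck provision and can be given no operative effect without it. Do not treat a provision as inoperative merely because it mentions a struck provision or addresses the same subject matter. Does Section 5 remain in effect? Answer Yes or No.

Yes

Section 3 is struck. Although Section 7 refers to Section 8, its operative terms do not depend on Section 8, so it remains in effect. Although Section 6 refers to Section 3, its operative terms do not depend on Section 3, so it remains in effect. No other provision's operative terms depend on Section 3. Section 9 declares Section 3 and Section 8 mutually dependent; since one of them has fallen, all of them are of no effect. That brings down Section 8 as well. The remainder continues in force under Section 9. The provisions still in force are Section 1, Section 2, Section 4, Section 5, Section 6, Section 7, and Section 9. Section 5 is among the surviving provisions, so the answer is yes.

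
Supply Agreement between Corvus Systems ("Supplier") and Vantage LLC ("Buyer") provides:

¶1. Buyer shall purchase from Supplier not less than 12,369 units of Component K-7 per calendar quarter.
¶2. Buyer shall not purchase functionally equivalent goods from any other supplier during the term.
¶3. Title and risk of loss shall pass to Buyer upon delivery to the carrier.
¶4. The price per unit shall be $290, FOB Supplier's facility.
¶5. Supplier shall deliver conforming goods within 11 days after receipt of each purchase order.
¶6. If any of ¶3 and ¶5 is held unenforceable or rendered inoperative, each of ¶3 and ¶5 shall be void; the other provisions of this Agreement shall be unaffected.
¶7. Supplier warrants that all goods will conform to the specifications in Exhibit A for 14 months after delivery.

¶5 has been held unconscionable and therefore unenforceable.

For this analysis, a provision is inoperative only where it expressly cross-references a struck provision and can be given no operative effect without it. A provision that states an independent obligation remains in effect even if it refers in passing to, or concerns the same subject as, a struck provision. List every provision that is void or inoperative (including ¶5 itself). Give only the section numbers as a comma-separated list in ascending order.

¶5 is struck. Nothing else in the Agreement is defined by reference to ¶5. ¶6 declares ¶3 and ¶5 mutually dependent; since one of them has fallen, all of them are of no effect. That brings down ¶3 as well. The remainder continues in force under ¶6. The provisions still in force are ¶1, ¶2, ¶4, ¶6, and ¶7.

3, 5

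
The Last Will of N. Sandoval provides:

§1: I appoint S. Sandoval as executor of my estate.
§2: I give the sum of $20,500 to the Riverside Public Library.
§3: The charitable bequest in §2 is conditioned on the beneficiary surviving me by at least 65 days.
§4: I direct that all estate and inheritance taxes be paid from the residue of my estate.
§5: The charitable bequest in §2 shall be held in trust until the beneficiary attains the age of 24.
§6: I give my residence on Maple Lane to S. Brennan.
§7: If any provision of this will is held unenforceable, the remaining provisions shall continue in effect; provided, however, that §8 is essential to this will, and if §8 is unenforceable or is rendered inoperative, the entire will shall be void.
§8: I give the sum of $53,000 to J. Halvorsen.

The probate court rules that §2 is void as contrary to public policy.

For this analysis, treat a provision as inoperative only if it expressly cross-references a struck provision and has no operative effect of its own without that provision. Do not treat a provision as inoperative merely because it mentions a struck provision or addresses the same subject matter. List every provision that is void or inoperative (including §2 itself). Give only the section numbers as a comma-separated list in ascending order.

2, 3, 5

§2 is struck. §3 merely fixes the survivorship condition on §2; with §2 gone it has nothing to operate on and falls away. §5 operates only by reference to §2, so it falls with §2. §7 makes §8 an essential term, but §8 is unaffected, so the severability proviso in §7 preserves the remaining provisions. §1, §4, §6, §7, and §8 remain in effect.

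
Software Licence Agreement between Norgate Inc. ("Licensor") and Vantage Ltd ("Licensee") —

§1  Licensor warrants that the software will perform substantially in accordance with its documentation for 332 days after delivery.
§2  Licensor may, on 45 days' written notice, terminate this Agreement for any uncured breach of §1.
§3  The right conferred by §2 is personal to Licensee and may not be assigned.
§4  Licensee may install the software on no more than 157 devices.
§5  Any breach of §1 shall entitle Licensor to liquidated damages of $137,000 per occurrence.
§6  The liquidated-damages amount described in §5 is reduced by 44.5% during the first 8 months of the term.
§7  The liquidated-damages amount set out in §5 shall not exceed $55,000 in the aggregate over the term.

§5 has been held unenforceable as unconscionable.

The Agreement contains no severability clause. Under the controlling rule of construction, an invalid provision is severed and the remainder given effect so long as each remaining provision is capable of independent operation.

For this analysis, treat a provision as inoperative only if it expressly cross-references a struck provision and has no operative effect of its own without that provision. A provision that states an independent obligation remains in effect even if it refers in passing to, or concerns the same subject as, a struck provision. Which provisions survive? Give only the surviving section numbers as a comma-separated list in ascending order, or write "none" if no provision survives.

§5 is struck. §6 does nothing except set the introductory reduction to the liquidated-damages amount by reference to §5; with §5 gone it has no independent effect and is inoperative. §7 does nothing except set the aggregate cap on the liquidated-damages amount by reference to §5; with §5 gone it has no independent effect and is inoperative. Under the stated default rule, only provisions that cannot operate independently fall away; the rest are enforced. §1, §2, §3, and §4 remain in effect.

1, 2, 3, 4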